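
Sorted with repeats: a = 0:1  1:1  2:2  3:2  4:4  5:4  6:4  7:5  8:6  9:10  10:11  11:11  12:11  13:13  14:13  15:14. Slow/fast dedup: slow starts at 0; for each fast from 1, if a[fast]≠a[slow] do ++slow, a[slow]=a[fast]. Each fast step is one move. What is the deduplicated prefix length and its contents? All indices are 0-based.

slow=0 fast=1: a[fast]=1=a[slow] dup, fast++
slow=0 fast=2: a[fast]=2≠a[slow]=1 write a[1]=2, slow++,fast++
slow=1 fast=3: a[fast]=2=a[slow] dup, fast++
slow=1 fast=4: a[fast]=4≠a[slow]=2 write a[2]=4, slow++,fast++
slow=2 fast=5: a[fast]=4=a[slow] dup, fast++
slow=2 fast=6: a[fast]=4=a[slow] dup, fast++
slow=2 fast=7: a[fast]=5≠a[slow]=4 write a[3]=5, slow++,fast++
slow=3 fast=8: a[fast]=6≠a[slow]=5 write a[4]=6, slow++,fast++
slow=4 fast=9: a[fast]=10≠a[slow]=6 write a[5]=10, slow++,fast++
slow=5 fast=10: a[fast]=11≠a[slow]=10 write a[6]=11, slow++,fast++
slow=6 fast=11: a[fast]=11=a[slow] dup, fast++
slow=6 fast=12: a[fast]=11=a[slow] dup, fast++
slow=6 fast=13: a[fast]=13≠a[slow]=11 write a[7]=13, slow++,fast++
slow=7 fast=14: a[fast]=13=a[slow] dup, fast++
slow=7 fast=15: a[fast]=14≠a[slow]=13 write a[8]=14, slow++,fast++

length 9; prefix = [1, 2, 4, 5, 6, 10, 11, 13, 14]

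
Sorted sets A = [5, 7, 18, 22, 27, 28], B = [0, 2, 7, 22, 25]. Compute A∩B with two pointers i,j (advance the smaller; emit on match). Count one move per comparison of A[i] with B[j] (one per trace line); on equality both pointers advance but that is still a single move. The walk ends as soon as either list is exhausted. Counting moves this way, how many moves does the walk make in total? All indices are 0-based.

7 moves

[i=0,j=0] 5>0 → j++
[i=0,j=1] 5>2 → j++
[i=0,j=2] 5<7 → i++
[i=1,j=2] 7==7 emit → i++,j++
[i=2,j=3] 18<22 → i++
[i=3,j=3] 22==22 emit → i++,j++
[i=4,j=4] 27>25 → j++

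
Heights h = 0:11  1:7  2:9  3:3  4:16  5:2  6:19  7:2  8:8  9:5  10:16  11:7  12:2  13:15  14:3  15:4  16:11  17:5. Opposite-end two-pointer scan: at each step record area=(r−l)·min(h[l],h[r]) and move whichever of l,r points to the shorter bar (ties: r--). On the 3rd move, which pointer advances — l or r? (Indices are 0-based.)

l=0 r=17: min(11,5)*17=85 best=85 *, r--
l=0 r=16: min(11,11)*16=176 best=176 *, r--
l=0 r=15: min(11,4)*15=60 best=176, r--

r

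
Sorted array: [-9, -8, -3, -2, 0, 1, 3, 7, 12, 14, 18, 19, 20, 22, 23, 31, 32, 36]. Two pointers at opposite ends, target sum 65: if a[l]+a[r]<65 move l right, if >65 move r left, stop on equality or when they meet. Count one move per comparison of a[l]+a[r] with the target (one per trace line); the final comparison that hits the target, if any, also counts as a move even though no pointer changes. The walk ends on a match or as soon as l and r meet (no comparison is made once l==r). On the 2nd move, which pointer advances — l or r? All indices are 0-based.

l

l=0 r=17: -9+36=27 <65, l++
l=1 r=17: -8+36=28 <65, l++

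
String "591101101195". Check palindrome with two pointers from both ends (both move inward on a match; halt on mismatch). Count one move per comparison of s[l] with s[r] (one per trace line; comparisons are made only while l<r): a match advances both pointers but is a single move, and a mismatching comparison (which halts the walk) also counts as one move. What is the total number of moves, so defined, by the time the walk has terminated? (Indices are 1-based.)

6 moves

l=1 r=12: '5'=='5', l++,r--
l=2 r=11: '9'=='9', l++,r--
l=3 r=10: '1'=='1', l++,r--
l=4 r=9: '1'=='1', l++,r--
l=5 r=8: '0'=='0', l++,r--
l=6 r=7: '1'=='1', l++,r--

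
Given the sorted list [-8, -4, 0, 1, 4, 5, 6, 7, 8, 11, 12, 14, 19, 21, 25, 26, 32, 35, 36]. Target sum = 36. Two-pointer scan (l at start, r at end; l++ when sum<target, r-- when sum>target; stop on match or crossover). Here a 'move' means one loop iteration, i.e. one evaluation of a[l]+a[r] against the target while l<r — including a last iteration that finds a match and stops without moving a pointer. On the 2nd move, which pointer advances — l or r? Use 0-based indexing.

l=0 r=18: -8+36=28 <36, l++
l=1 r=18: -4+36=32 <36, l++

l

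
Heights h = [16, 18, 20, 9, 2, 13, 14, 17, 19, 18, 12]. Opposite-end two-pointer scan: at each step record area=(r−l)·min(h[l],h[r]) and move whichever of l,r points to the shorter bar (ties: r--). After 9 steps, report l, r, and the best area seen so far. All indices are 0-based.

[0,10] min(16,12)*10=120 best=120 * → r--
[0,9] min(16,18)*9=144 best=144 * → l++
[1,9] min(18,18)*8=144 best=144 → r--
[1,8] min(18,19)*7=126 best=144 → l++
[2,8] min(20,19)*6=114 best=144 → r--
[2,7] min(20,17)*5=85 best=144 → r--
[2,6] min(20,14)*4=56 best=144 → r--
[2,5] min(20,13)*3=39 best=144 → r--
[2,4] min(20,2)*2=4 best=144 → r--

l=2, r=3, best area=144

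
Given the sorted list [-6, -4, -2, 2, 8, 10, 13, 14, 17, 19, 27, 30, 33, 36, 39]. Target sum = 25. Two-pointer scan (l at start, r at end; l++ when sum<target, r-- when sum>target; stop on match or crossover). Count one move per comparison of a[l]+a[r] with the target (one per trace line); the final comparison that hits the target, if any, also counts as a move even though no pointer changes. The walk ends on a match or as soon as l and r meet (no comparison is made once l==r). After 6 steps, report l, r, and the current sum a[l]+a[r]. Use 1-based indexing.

l=1 r=15: -6+39=33 >25, r--
l=1 r=14: -6+36=30 >25, r--
l=1 r=13: -6+33=27 >25, r--
l=1 r=12: -6+30=24 <25, l++
l=2 r=12: -4+30=26 >25, r--
l=2 r=11: -4+27=23 <25, l++

l=3, r=11, sum=25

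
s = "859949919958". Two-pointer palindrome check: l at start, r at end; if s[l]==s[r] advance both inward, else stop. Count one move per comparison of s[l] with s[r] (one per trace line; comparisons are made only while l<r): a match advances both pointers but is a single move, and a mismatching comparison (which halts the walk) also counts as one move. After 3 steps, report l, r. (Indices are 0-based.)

l=0 r=11: '8'=='8', l++,r--
l=1 r=10: '5'=='5', l++,r--
l=2 r=9: '9'=='9', l++,r--

l=3, r=8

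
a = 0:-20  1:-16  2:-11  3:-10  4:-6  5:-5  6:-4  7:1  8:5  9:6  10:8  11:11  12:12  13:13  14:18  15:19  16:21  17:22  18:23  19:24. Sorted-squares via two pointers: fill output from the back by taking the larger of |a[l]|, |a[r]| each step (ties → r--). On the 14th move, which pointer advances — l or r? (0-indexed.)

l=0 r=19: |-20|<=|24| out[19]=576, r--
l=0 r=18: |-20|<=|23| out[18]=529, r--
l=0 r=17: |-20|<=|22| out[17]=484, r--
l=0 r=16: |-20|<=|21| out[16]=441, r--
l=0 r=15: |-20|>|19| out[15]=400, l++
l=1 r=15: |-16|<=|19| out[14]=361, r--
l=1 r=14: |-16|<=|18| out[13]=324, r--
l=1 r=13: |-16|>|13| out[12]=256, l++
l=2 r=13: |-11|<=|13| out[11]=169, r--
l=2 r=12: |-11|<=|12| out[10]=144, r--
l=2 r=11: |-11|<=|11| out[9]=121, r--
l=2 r=10: |-11|>|8| out[8]=121, l++
l=3 r=10: |-10|>|8| out[7]=100, l++
l=4 r=10: |-6|<=|8| out[6]=64, r--

r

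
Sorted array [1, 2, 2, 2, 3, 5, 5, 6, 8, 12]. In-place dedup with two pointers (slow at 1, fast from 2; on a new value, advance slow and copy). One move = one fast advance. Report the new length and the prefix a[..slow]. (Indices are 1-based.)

(s=1,f=2) a[fast]=2≠a[slow]=1 write a[2]=2 → slow++,fast++
(s=2,f=3) a[fast]=2=a[slow] dup → fast++
(s=2,f=4) a[fast]=2=a[slow] dup → fast++
(s=2,f=5) a[fast]=3≠a[slow]=2 write a[3]=3 → slow++,fast++
(s=3,f=6) a[fast]=5≠a[slow]=3 write a[4]=5 → slow++,fast++
(s=4,f=7) a[fast]=5=a[slow] dup → fast++
(s=4,f=8) a[fast]=6≠a[slow]=5 write a[5]=6 → slow++,fast++
(s=5,f=9) a[fast]=8≠a[slow]=6 write a[6]=8 → slow++,fast++
(s=6,f=10) a[fast]=12≠a[slow]=8 write a[7]=12 → slow++,fast++

length 7; prefix = [1, 2, 3, 5, 6, 8, 12]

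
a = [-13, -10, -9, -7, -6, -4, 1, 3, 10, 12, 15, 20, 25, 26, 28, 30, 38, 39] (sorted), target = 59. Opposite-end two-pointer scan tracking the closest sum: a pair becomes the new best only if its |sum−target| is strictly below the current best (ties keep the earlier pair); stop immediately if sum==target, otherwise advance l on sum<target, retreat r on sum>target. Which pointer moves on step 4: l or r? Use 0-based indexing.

l

l=0 r=17: -13+39=26 d=33 *, l++
l=1 r=17: -10+39=29 d=30 *, l++
l=2 r=17: -9+39=30 d=29 *, l++
l=3 r=17: -7+39=32 d=27 *, l++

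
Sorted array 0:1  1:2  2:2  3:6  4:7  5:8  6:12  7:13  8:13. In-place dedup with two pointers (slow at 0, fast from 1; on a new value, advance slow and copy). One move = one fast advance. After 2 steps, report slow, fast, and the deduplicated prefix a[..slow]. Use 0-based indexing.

(s=0,f=1) a[fast]=2≠a[slow]=1 write a[1]=2 → slow++,fast++
(s=1,f=2) a[fast]=2=a[slow] dup → fast++

slow=1, fast=3, prefix=[1, 2]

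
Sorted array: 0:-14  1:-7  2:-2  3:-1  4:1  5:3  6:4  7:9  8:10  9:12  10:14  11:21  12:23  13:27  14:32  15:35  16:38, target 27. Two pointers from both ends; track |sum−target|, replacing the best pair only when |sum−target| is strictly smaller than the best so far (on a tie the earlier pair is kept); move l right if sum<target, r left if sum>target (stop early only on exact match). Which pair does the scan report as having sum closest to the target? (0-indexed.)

pair (4, 23) with sum 27 (|Δ|=0)

l=0 r=16: -14+38=24 d=3 *, l++
l=1 r=16: -7+38=31 d=4, r--
l=1 r=15: -7+35=28 d=1 *, r--
l=1 r=14: -7+32=25 d=2, l++
l=2 r=14: -2+32=30 d=3, r--
l=2 r=13: -2+27=25 d=2, l++
l=3 r=13: -1+27=26 d=1, l++
l=4 r=13: 1+27=28 d=1, r--
l=4 r=12: 1+23=24 d=3, l++
l=5 r=12: 3+23=26 d=1, l++
l=6 r=12: 4+23=27 d=0 *, stop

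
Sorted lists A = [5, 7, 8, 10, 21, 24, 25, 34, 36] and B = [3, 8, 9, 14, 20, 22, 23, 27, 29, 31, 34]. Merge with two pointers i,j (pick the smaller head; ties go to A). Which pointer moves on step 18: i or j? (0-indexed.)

i

[i=0,j=0] A[i]=5>B[j]=3 take 3 → j++
[i=0,j=1] A[i]=5<=B[j]=8 take 5 → i++
[i=1,j=1] A[i]=7<=B[j]=8 take 7 → i++
[i=2,j=1] A[i]=8<=B[j]=8 take 8 → i++
[i=3,j=1] A[i]=10>B[j]=8 take 8 → j++
[i=3,j=2] A[i]=10>B[j]=9 take 9 → j++
[i=3,j=3] A[i]=10<=B[j]=14 take 10 → i++
[i=4,j=3] A[i]=21>B[j]=14 take 14 → j++
[i=4,j=4] A[i]=21>B[j]=20 take 20 → j++
[i=4,j=5] A[i]=21<=B[j]=22 take 21 → i++
[i=5,j=5] A[i]=24>B[j]=22 take 22 → j++
[i=5,j=6] A[i]=24>B[j]=23 take 23 → j++
[i=5,j=7] A[i]=24<=B[j]=27 take 24 → i++
[i=6,j=7] A[i]=25<=B[j]=27 take 25 → i++
[i=7,j=7] A[i]=34>B[j]=27 take 27 → j++
[i=7,j=8] A[i]=34>B[j]=29 take 29 → j++
[i=7,j=9] A[i]=34>B[j]=31 take 31 → j++
[i=7,j=10] A[i]=34<=B[j]=34 take 34 → i++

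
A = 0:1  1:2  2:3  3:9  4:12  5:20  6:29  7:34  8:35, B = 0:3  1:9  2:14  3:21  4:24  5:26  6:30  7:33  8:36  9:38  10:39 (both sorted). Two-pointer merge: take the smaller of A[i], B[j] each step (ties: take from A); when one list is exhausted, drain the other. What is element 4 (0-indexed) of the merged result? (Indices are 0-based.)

[i=0,j=0] A[i]=1<=B[j]=3 take 1 → i++
[i=1,j=0] A[i]=2<=B[j]=3 take 2 → i++
[i=2,j=0] A[i]=3<=B[j]=3 take 3 → i++
[i=3,j=0] A[i]=9>B[j]=3 take 3 → j++
[i=3,j=1] A[i]=9<=B[j]=9 take 9 → i++
[i=4,j=1] A[i]=12>B[j]=9 take 9 → j++
[i=4,j=2] A[i]=12<=B[j]=14 take 12 → i++
[i=5,j=2] A[i]=20>B[j]=14 take 14 → j++
[i=5,j=3] A[i]=20<=B[j]=21 take 20 → i++
[i=6,j=3] A[i]=29>B[j]=21 take 21 → j++
[i=6,j=4] A[i]=29>B[j]=24 take 24 → j++
[i=6,j=5] A[i]=29>B[j]=26 take 26 → j++
[i=6,j=6] A[i]=29<=B[j]=30 take 29 → i++
[i=7,j=6] A[i]=34>B[j]=30 take 30 → j++
[i=7,j=7] A[i]=34>B[j]=33 take 33 → j++
[i=7,j=8] A[i]=34<=B[j]=36 take 34 → i++
[i=8,j=8] A[i]=35<=B[j]=36 take 35 → i++
[i=9,j=8] A done, take B[j]=36 → j++
[i=9,j=9] A done, take B[j]=38 → j++
[i=9,j=10] A done, take B[j]=39 → j++

merged[4] = 9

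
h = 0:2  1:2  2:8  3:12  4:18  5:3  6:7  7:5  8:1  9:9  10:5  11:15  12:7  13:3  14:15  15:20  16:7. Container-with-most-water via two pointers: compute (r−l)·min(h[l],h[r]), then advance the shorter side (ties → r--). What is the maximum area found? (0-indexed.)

max area = 198

l=0 r=16: min(2,7)*16=32 best=32 *, l++
l=1 r=16: min(2,7)*15=30 best=32, l++
l=2 r=16: min(8,7)*14=98 best=98 *, r--
l=2 r=15: min(8,20)*13=104 best=104 *, l++
l=3 r=15: min(12,20)*12=144 best=144 *, l++
l=4 r=15: min(18,20)*11=198 best=198 *, l++
l=5 r=15: min(3,20)*10=30 best=198, l++
l=6 r=15: min(7,20)*9=63 best=198, l++
l=7 r=15: min(5,20)*8=40 best=198, l++
l=8 r=15: min(1,20)*7=7 best=198, l++
l=9 r=15: min(9,20)*6=54 best=198, l++
l=10 r=15: min(5,20)*5=25 best=198, l++
l=11 r=15: min(15,20)*4=60 best=198, l++
l=12 r=15: min(7,20)*3=21 best=198, l++
l=13 r=15: min(3,20)*2=6 best=198, l++
l=14 r=15: min(15,20)*1=15 best=198, l++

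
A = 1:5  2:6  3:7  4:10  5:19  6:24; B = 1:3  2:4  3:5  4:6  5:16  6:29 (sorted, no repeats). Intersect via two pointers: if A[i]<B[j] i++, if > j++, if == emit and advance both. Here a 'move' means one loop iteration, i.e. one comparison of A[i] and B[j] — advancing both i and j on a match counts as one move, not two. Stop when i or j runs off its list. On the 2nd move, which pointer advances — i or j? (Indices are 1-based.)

j

i=1 j=1: 5>3, j++
i=1 j=2: 5>4, j++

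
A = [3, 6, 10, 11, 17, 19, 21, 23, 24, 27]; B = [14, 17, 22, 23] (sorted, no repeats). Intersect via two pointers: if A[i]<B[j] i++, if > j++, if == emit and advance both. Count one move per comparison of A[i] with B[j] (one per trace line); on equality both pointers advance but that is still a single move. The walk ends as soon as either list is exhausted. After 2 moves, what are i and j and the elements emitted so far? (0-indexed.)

i=2, j=0, emitted=[]

[i=0,j=0] 3<14 → i++
[i=1,j=0] 6<14 → i++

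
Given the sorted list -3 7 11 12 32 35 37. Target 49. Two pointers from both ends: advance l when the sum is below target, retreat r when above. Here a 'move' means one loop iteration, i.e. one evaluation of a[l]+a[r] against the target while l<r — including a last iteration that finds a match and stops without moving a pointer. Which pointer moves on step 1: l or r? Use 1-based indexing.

l

[1,7] -3+37=34 <49 → l++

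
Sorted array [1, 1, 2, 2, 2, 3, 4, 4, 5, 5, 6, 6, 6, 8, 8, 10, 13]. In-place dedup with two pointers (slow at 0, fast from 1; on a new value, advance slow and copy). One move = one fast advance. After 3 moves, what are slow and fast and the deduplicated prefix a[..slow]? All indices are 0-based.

(s=0,f=1) a[fast]=1=a[slow] dup → fast++
(s=0,f=2) a[fast]=2≠a[slow]=1 write a[1]=2 → slow++,fast++
(s=1,f=3) a[fast]=2=a[slow] dup → fast++

slow=1, fast=4, prefix=[1, 2]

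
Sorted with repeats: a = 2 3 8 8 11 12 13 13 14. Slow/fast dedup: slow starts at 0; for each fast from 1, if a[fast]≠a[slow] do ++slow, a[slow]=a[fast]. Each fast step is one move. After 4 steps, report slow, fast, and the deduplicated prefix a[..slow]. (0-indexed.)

slow=0 fast=1: a[fast]=3≠a[slow]=2 write a[1]=3, slow++,fast++
slow=1 fast=2: a[fast]=8≠a[slow]=3 write a[2]=8, slow++,fast++
slow=2 fast=3: a[fast]=8=a[slow] dup, fast++
slow=2 fast=4: a[fast]=11≠a[slow]=8 write a[3]=11, slow++,fast++

slow=3, fast=5, prefix=[2, 3, 8, 11]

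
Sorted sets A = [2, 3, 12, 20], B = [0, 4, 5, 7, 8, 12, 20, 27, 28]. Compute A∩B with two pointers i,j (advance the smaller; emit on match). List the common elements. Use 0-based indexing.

i=0 j=0: 2>0, j++
i=0 j=1: 2<4, i++
i=1 j=1: 3<4, i++
i=2 j=1: 12>4, j++
i=2 j=2: 12>5, j++
i=2 j=3: 12>7, j++
i=2 j=4: 12>8, j++
i=2 j=5: 12==12 emit, i++,j++
i=3 j=6: 20==20 emit, i++,j++

intersection = [12, 20]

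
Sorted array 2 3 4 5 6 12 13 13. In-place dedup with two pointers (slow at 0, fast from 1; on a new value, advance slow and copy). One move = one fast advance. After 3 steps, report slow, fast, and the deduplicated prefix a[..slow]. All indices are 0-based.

slow=3, fast=4, prefix=[2, 3, 4, 5]

(s=0,f=1) a[fast]=3≠a[slow]=2 write a[1]=3 → slow++,fast++
(s=1,f=2) a[fast]=4≠a[slow]=3 write a[2]=4 → slow++,fast++
(s=2,f=3) a[fast]=5≠a[slow]=4 write a[3]=5 → slow++,fast++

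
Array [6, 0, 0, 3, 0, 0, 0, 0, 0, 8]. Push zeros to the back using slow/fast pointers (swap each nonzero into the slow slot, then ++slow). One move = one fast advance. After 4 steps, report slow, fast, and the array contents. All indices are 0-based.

slow=2, fast=4, a=[6, 3, 0, 0, 0, 0, 0, 0, 0, 8]

(s=0,f=0) a[fast]=6≠0 swap→a[0]=6 → slow++,fast++
(s=1,f=1) a[fast]=0 → fast++
(s=1,f=2) a[fast]=0 → fast++
(s=1,f=3) a[fast]=3≠0 swap→a[1]=3 → slow++,fast++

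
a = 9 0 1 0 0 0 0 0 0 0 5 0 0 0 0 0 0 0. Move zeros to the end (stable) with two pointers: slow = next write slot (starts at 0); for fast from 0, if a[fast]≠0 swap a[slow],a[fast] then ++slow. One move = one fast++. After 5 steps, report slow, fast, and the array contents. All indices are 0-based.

(s=0,f=0) a[fast]=9≠0 swap→a[0]=9 → slow++,fast++
(s=1,f=1) a[fast]=0 → fast++
(s=1,f=2) a[fast]=1≠0 swap→a[1]=1 → slow++,fast++
(s=2,f=3) a[fast]=0 → fast++
(s=2,f=4) a[fast]=0 → fast++

slow=2, fast=5, a=[9, 1, 0, 0, 0, 0, 0, 0, 0, 0, 5, 0, 0, 0, 0, 0, 0, 0]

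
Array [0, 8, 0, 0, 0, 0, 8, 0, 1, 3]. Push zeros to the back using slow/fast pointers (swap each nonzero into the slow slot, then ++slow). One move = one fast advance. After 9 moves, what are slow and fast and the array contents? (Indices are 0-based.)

slow=3, fast=9, a=[8, 8, 1, 0, 0, 0, 0, 0, 0, 3]

(s=0,f=0) a[fast]=0 → fast++
(s=0,f=1) a[fast]=8≠0 swap→a[0]=8 → slow++,fast++
(s=1,f=2) a[fast]=0 → fast++
(s=1,f=3) a[fast]=0 → fast++
(s=1,f=4) a[fast]=0 → fast++
(s=1,f=5) a[fast]=0 → fast++
(s=1,f=6) a[fast]=8≠0 swap→a[1]=8 → slow++,fast++
(s=2,f=7) a[fast]=0 → fast++
(s=2,f=8) a[fast]=1≠0 swap→a[2]=1 → slow++,fast++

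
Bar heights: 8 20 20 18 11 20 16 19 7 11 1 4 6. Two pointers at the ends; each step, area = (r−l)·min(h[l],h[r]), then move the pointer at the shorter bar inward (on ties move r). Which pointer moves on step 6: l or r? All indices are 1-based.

r

[1,13] min(8,6)*12=72 best=72 * → r--
[1,12] min(8,4)*11=44 best=72 → r--
[1,11] min(8,1)*10=10 best=72 → r--
[1,10] min(8,11)*9=72 best=72 → l++
[2,10] min(20,11)*8=88 best=88 * → r--
[2,9] min(20,7)*7=49 best=88 → r--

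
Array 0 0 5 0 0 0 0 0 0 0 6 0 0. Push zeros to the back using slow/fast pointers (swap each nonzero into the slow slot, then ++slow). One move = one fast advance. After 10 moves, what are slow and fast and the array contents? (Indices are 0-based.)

slow=1, fast=10, a=[5, 0, 0, 0, 0, 0, 0, 0, 0, 0, 6, 0, 0]

slow=0 fast=0: a[fast]=0, fast++
slow=0 fast=1: a[fast]=0, fast++
slow=0 fast=2: a[fast]=5≠0 swap→a[0]=5, slow++,fast++
slow=1 fast=3: a[fast]=0, fast++
slow=1 fast=4: a[fast]=0, fast++
slow=1 fast=5: a[fast]=0, fast++
slow=1 fast=6: a[fast]=0, fast++
slow=1 fast=7: a[fast]=0, fast++
slow=1 fast=8: a[fast]=0, fast++
slow=1 fast=9: a[fast]=0, fast++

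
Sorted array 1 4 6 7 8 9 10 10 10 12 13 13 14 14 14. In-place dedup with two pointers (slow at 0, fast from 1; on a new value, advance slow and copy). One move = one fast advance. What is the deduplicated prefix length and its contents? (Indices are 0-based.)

length 10; prefix = [1, 4, 6, 7, 8, 9, 10, 12, 13, 14]

(s=0,f=1) a[fast]=4≠a[slow]=1 write a[1]=4 → slow++,fast++
(s=1,f=2) a[fast]=6≠a[slow]=4 write a[2]=6 → slow++,fast++
(s=2,f=3) a[fast]=7≠a[slow]=6 write a[3]=7 → slow++,fast++
(s=3,f=4) a[fast]=8≠a[slow]=7 write a[4]=8 → slow++,fast++
(s=4,f=5) a[fast]=9≠a[slow]=8 write a[5]=9 → slow++,fast++
(s=5,f=6) a[fast]=10≠a[slow]=9 write a[6]=10 → slow++,fast++
(s=6,f=7) a[fast]=10=a[slow] dup → fast++
(s=6,f=8) a[fast]=10=a[slow] dup → fast++
(s=6,f=9) a[fast]=12≠a[slow]=10 write a[7]=12 → slow++,fast++
(s=7,f=10) a[fast]=13≠a[slow]=12 write a[8]=13 → slow++,fast++
(s=8,f=11) a[fast]=13=a[slow] dup → fast++
(s=8,f=12) a[fast]=14≠a[slow]=13 write a[9]=14 → slow++,fast++
(s=9,f=13) a[fast]=14=a[slow] dup → fast++
(s=9,f=14) a[fast]=14=a[slow] dup → fast++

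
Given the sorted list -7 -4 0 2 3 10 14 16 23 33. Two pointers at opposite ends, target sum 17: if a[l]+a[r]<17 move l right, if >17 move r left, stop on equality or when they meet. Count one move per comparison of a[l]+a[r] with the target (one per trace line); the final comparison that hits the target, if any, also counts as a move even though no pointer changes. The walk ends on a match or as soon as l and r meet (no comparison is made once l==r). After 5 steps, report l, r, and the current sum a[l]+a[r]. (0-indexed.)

l=0 r=9: -7+33=26 >17, r--
l=0 r=8: -7+23=16 <17, l++
l=1 r=8: -4+23=19 >17, r--
l=1 r=7: -4+16=12 <17, l++
l=2 r=7: 0+16=16 <17, l++

l=3, r=7, sum=18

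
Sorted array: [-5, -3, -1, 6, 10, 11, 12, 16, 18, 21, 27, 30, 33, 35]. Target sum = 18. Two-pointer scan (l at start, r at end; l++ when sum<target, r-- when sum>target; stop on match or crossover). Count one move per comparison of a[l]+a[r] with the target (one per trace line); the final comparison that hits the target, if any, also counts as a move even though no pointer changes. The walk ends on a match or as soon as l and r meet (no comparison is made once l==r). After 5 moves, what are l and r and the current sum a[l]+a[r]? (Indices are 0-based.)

[0,13] -5+35=30 >18 → r--
[0,12] -5+33=28 >18 → r--
[0,11] -5+30=25 >18 → r--
[0,10] -5+27=22 >18 → r--
[0,9] -5+21=16 <18 → l++

l=1, r=9, sum=18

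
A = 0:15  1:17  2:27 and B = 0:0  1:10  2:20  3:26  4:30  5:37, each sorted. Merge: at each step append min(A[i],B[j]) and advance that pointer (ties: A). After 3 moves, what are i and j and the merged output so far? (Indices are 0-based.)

i=0 j=0: A[i]=15>B[j]=0 take 0, j++
i=0 j=1: A[i]=15>B[j]=10 take 10, j++
i=0 j=2: A[i]=15<=B[j]=20 take 15, i++

i=1, j=2, merged so far=[0, 10, 15]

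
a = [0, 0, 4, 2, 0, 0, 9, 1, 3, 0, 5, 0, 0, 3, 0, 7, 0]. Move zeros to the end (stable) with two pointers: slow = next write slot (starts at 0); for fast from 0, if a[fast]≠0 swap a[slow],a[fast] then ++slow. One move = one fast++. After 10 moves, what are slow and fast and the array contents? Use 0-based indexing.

slow=5, fast=10, a=[4, 2, 9, 1, 3, 0, 0, 0, 0, 0, 5, 0, 0, 3, 0, 7, 0]

(s=0,f=0) a[fast]=0 → fast++
(s=0,f=1) a[fast]=0 → fast++
(s=0,f=2) a[fast]=4≠0 swap→a[0]=4 → slow++,fast++
(s=1,f=3) a[fast]=2≠0 swap→a[1]=2 → slow++,fast++
(s=2,f=4) a[fast]=0 → fast++
(s=2,f=5) a[fast]=0 → fast++
(s=2,f=6) a[fast]=9≠0 swap→a[2]=9 → slow++,fast++
(s=3,f=7) a[fast]=1≠0 swap→a[3]=1 → slow++,fast++
(s=4,f=8) a[fast]=3≠0 swap→a[4]=3 → slow++,fast++
(s=5,f=9) a[fast]=0 → fast++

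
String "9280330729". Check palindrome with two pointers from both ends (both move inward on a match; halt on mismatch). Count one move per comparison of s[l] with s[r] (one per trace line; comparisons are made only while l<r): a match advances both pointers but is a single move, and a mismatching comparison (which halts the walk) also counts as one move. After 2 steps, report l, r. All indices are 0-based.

l=0 r=9: '9'=='9', l++,r--
l=1 r=8: '2'=='2', l++,r--

l=2, r=7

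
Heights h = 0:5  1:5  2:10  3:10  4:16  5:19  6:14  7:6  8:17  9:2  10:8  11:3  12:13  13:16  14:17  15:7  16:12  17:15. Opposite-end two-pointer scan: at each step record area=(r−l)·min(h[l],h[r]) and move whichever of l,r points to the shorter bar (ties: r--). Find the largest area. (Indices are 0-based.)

[0,17] min(5,15)*17=85 best=85 * → l++
[1,17] min(5,15)*16=80 best=85 → l++
[2,17] min(10,15)*15=150 best=150 * → l++
[3,17] min(10,15)*14=140 best=150 → l++
[4,17] min(16,15)*13=195 best=195 * → r--
[4,16] min(16,12)*12=144 best=195 → r--
[4,15] min(16,7)*11=77 best=195 → r--
[4,14] min(16,17)*10=160 best=195 → l++
[5,14] min(19,17)*9=153 best=195 → r--
[5,13] min(19,16)*8=128 best=195 → r--
[5,12] min(19,13)*7=91 best=195 → r--
[5,11] min(19,3)*6=18 best=195 → r--
[5,10] min(19,8)*5=40 best=195 → r--
[5,9] min(19,2)*4=8 best=195 → r--
[5,8] min(19,17)*3=51 best=195 → r--
[5,7] min(19,6)*2=12 best=195 → r--
[5,6] min(19,14)*1=14 best=195 → r--

max area = 195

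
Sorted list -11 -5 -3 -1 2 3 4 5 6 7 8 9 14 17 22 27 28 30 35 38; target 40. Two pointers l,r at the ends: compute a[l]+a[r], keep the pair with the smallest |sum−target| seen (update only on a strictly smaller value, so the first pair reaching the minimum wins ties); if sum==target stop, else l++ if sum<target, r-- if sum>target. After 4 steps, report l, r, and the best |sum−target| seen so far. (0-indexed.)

l=4, r=19, best |Δ|=3

[0,19] -11+38=27 d=13 * → l++
[1,19] -5+38=33 d=7 * → l++
[2,19] -3+38=35 d=5 * → l++
[3,19] -1+38=37 d=3 * → l++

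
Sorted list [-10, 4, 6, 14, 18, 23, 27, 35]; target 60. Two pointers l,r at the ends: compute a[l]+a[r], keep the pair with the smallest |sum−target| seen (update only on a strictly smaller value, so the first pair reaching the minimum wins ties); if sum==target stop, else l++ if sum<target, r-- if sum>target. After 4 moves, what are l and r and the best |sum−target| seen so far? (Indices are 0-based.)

[0,7] -10+35=25 d=35 * → l++
[1,7] 4+35=39 d=21 * → l++
[2,7] 6+35=41 d=19 * → l++
[3,7] 14+35=49 d=11 * → l++

l=4, r=7, best |Δ|=11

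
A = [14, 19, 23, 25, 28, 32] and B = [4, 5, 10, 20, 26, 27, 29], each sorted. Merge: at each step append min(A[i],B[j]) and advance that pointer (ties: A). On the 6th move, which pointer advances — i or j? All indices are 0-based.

j

[i=0,j=0] A[i]=14>B[j]=4 take 4 → j++
[i=0,j=1] A[i]=14>B[j]=5 take 5 → j++
[i=0,j=2] A[i]=14>B[j]=10 take 10 → j++
[i=0,j=3] A[i]=14<=B[j]=20 take 14 → i++
[i=1,j=3] A[i]=19<=B[j]=20 take 19 → i++
[i=2,j=3] A[i]=23>B[j]=20 take 20 → j++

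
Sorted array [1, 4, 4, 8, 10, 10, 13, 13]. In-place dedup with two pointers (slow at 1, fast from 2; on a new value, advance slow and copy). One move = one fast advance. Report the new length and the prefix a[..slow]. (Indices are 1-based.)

(s=1,f=2) a[fast]=4≠a[slow]=1 write a[2]=4 → slow++,fast++
(s=2,f=3) a[fast]=4=a[slow] dup → fast++
(s=2,f=4) a[fast]=8≠a[slow]=4 write a[3]=8 → slow++,fast++
(s=3,f=5) a[fast]=10≠a[slow]=8 write a[4]=10 → slow++,fast++
(s=4,f=6) a[fast]=10=a[slow] dup → fast++
(s=4,f=7) a[fast]=13≠a[slow]=10 write a[5]=13 → slow++,fast++
(s=5,f=8) a[fast]=13=a[slow] dup → fast++

length 5; prefix = [1, 4, 8, 10, 13]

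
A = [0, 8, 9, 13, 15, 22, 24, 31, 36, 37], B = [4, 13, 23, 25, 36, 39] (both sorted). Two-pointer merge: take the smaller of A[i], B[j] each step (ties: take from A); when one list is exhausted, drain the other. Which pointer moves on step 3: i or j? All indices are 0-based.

[i=0,j=0] A[i]=0<=B[j]=4 take 0 → i++
[i=1,j=0] A[i]=8>B[j]=4 take 4 → j++
[i=1,j=1] A[i]=8<=B[j]=13 take 8 → i++

i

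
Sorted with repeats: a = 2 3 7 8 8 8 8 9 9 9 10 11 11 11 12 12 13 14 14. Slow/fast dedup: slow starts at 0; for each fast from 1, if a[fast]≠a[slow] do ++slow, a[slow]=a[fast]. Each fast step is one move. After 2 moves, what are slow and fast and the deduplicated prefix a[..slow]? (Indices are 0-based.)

slow=0 fast=1: a[fast]=3≠a[slow]=2 write a[1]=3, slow++,fast++
slow=1 fast=2: a[fast]=7≠a[slow]=3 write a[2]=7, slow++,fast++

slow=2, fast=3, prefix=[2, 3, 7]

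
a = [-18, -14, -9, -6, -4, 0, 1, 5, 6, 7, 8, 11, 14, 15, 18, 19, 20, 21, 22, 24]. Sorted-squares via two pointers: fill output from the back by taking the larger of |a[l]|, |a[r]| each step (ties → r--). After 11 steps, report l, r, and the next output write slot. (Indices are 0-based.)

[0,19] |-18|<=|24| out[19]=576 → r--
[0,18] |-18|<=|22| out[18]=484 → r--
[0,17] |-18|<=|21| out[17]=441 → r--
[0,16] |-18|<=|20| out[16]=400 → r--
[0,15] |-18|<=|19| out[15]=361 → r--
[0,14] |-18|<=|18| out[14]=324 → r--
[0,13] |-18|>|15| out[13]=324 → l++
[1,13] |-14|<=|15| out[12]=225 → r--
[1,12] |-14|<=|14| out[11]=196 → r--
[1,11] |-14|>|11| out[10]=196 → l++
[2,11] |-9|<=|11| out[9]=121 → r--

l=2, r=10, next write slot=8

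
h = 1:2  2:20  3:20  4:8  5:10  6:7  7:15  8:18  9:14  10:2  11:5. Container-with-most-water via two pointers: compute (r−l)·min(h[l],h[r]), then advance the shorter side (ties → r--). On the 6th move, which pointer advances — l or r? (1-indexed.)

r

[1,11] min(2,5)*10=20 best=20 * → l++
[2,11] min(20,5)*9=45 best=45 * → r--
[2,10] min(20,2)*8=16 best=45 → r--
[2,9] min(20,14)*7=98 best=98 * → r--
[2,8] min(20,18)*6=108 best=108 * → r--
[2,7] min(20,15)*5=75 best=108 → r--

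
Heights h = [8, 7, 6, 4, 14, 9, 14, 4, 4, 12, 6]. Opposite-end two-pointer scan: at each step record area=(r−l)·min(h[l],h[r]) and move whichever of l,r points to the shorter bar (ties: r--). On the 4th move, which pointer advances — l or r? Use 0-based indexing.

l=0 r=10: min(8,6)*10=60 best=60 *, r--
l=0 r=9: min(8,12)*9=72 best=72 *, l++
l=1 r=9: min(7,12)*8=56 best=72, l++
l=2 r=9: min(6,12)*7=42 best=72, l++

l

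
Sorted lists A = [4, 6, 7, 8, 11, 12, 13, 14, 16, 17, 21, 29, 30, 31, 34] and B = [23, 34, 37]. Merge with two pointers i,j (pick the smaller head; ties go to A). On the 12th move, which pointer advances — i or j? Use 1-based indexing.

[i=1,j=1] A[i]=4<=B[j]=23 take 4 → i++
[i=2,j=1] A[i]=6<=B[j]=23 take 6 → i++
[i=3,j=1] A[i]=7<=B[j]=23 take 7 → i++
[i=4,j=1] A[i]=8<=B[j]=23 take 8 → i++
[i=5,j=1] A[i]=11<=B[j]=23 take 11 → i++
[i=6,j=1] A[i]=12<=B[j]=23 take 12 → i++
[i=7,j=1] A[i]=13<=B[j]=23 take 13 → i++
[i=8,j=1] A[i]=14<=B[j]=23 take 14 → i++
[i=9,j=1] A[i]=16<=B[j]=23 take 16 → i++
[i=10,j=1] A[i]=17<=B[j]=23 take 17 → i++
[i=11,j=1] A[i]=21<=B[j]=23 take 21 → i++
[i=12,j=1] A[i]=29>B[j]=23 take 23 → j++

j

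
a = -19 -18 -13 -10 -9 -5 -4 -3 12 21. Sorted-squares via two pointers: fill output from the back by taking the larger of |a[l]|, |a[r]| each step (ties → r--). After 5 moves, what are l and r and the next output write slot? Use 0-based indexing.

[0,9] |-19|<=|21| out[9]=441 → r--
[0,8] |-19|>|12| out[8]=361 → l++
[1,8] |-18|>|12| out[7]=324 → l++
[2,8] |-13|>|12| out[6]=169 → l++
[3,8] |-10|<=|12| out[5]=144 → r--

l=3, r=7, next write slot=4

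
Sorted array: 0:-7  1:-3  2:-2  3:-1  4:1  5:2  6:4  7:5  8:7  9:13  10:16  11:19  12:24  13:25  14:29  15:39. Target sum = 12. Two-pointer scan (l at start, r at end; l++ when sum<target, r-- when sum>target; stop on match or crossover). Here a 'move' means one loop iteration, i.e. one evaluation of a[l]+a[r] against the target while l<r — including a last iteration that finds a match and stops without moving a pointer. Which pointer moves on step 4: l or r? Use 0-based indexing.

[0,15] -7+39=32 >12 → r--
[0,14] -7+29=22 >12 → r--
[0,13] -7+25=18 >12 → r--
[0,12] -7+24=17 >12 → r--

r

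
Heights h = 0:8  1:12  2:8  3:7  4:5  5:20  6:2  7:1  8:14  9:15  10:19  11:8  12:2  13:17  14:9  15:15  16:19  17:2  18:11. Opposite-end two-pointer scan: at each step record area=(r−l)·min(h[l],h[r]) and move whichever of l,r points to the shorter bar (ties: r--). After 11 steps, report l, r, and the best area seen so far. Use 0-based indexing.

l=0 r=18: min(8,11)*18=144 best=144 *, l++
l=1 r=18: min(12,11)*17=187 best=187 *, r--
l=1 r=17: min(12,2)*16=32 best=187, r--
l=1 r=16: min(12,19)*15=180 best=187, l++
l=2 r=16: min(8,19)*14=112 best=187, l++
l=3 r=16: min(7,19)*13=91 best=187, l++
l=4 r=16: min(5,19)*12=60 best=187, l++
l=5 r=16: min(20,19)*11=209 best=209 *, r--
l=5 r=15: min(20,15)*10=150 best=209, r--
l=5 r=14: min(20,9)*9=81 best=209, r--
l=5 r=13: min(20,17)*8=136 best=209, r--

l=5, r=12, best area=209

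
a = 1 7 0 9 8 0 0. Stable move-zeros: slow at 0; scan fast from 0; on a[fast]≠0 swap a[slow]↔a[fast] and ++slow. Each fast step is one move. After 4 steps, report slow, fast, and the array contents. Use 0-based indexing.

(s=0,f=0) a[fast]=1≠0 swap→a[0]=1 → slow++,fast++
(s=1,f=1) a[fast]=7≠0 swap→a[1]=7 → slow++,fast++
(s=2,f=2) a[fast]=0 → fast++
(s=2,f=3) a[fast]=9≠0 swap→a[2]=9 → slow++,fast++

slow=3, fast=4, a=[1, 7, 9, 0, 8, 0, 0]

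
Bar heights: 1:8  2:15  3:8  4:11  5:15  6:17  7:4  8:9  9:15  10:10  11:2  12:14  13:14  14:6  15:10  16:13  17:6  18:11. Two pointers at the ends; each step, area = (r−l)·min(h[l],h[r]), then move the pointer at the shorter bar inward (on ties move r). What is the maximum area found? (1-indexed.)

l=1 r=18: min(8,11)*17=136 best=136 *, l++
l=2 r=18: min(15,11)*16=176 best=176 *, r--
l=2 r=17: min(15,6)*15=90 best=176, r--
l=2 r=16: min(15,13)*14=182 best=182 *, r--
l=2 r=15: min(15,10)*13=130 best=182, r--
l=2 r=14: min(15,6)*12=72 best=182, r--
l=2 r=13: min(15,14)*11=154 best=182, r--
l=2 r=12: min(15,14)*10=140 best=182, r--
l=2 r=11: min(15,2)*9=18 best=182, r--
l=2 r=10: min(15,10)*8=80 best=182, r--
l=2 r=9: min(15,15)*7=105 best=182, r--
l=2 r=8: min(15,9)*6=54 best=182, r--
l=2 r=7: min(15,4)*5=20 best=182, r--
l=2 r=6: min(15,17)*4=60 best=182, l++
l=3 r=6: min(8,17)*3=24 best=182, l++
l=4 r=6: min(11,17)*2=22 best=182, l++
l=5 r=6: min(15,17)*1=15 best=182, l++

max area = 182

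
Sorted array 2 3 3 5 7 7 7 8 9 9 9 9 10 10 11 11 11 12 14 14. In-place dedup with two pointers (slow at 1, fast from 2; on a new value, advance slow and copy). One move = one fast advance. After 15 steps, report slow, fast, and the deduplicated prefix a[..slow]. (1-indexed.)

slow=8, fast=17, prefix=[2, 3, 5, 7, 8, 9, 10, 11]

slow=1 fast=2: a[fast]=3≠a[slow]=2 write a[2]=3, slow++,fast++
slow=2 fast=3: a[fast]=3=a[slow] dup, fast++
slow=2 fast=4: a[fast]=5≠a[slow]=3 write a[3]=5, slow++,fast++
slow=3 fast=5: a[fast]=7≠a[slow]=5 write a[4]=7, slow++,fast++
slow=4 fast=6: a[fast]=7=a[slow] dup, fast++
slow=4 fast=7: a[fast]=7=a[slow] dup, fast++
slow=4 fast=8: a[fast]=8≠a[slow]=7 write a[5]=8, slow++,fast++
slow=5 fast=9: a[fast]=9≠a[slow]=8 write a[6]=9, slow++,fast++
slow=6 fast=10: a[fast]=9=a[slow] dup, fast++
slow=6 fast=11: a[fast]=9=a[slow] dup, fast++
slow=6 fast=12: a[fast]=9=a[slow] dup, fast++
slow=6 fast=13: a[fast]=10≠a[slow]=9 write a[7]=10, slow++,fast++
slow=7 fast=14: a[fast]=10=a[slow] dup, fast++
slow=7 fast=15: a[fast]=11≠a[slow]=10 write a[8]=11, slow++,fast++
slow=8 fast=16: a[fast]=11=a[slow] dup, fast++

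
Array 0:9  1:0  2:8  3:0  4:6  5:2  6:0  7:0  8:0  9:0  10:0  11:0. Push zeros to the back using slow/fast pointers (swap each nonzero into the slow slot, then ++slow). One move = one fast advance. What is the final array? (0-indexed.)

(s=0,f=0) a[fast]=9≠0 swap→a[0]=9 → slow++,fast++
(s=1,f=1) a[fast]=0 → fast++
(s=1,f=2) a[fast]=8≠0 swap→a[1]=8 → slow++,fast++
(s=2,f=3) a[fast]=0 → fast++
(s=2,f=4) a[fast]=6≠0 swap→a[2]=6 → slow++,fast++
(s=3,f=5) a[fast]=2≠0 swap→a[3]=2 → slow++,fast++
(s=4,f=6) a[fast]=0 → fast++
(s=4,f=7) a[fast]=0 → fast++
(s=4,f=8) a[fast]=0 → fast++
(s=4,f=9) a[fast]=0 → fast++
(s=4,f=10) a[fast]=0 → fast++
(s=4,f=11) a[fast]=0 → fast++

[9, 8, 6, 2, 0, 0, 0, 0, 0, 0, 0, 0]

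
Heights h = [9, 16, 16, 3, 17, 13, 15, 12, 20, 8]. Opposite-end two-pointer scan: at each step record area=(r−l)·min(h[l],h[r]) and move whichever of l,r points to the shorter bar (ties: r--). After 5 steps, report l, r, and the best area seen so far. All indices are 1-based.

l=5, r=9, best area=112

[1,10] min(9,8)*9=72 best=72 * → r--
[1,9] min(9,20)*8=72 best=72 → l++
[2,9] min(16,20)*7=112 best=112 * → l++
[3,9] min(16,20)*6=96 best=112 → l++
[4,9] min(3,20)*5=15 best=112 → l++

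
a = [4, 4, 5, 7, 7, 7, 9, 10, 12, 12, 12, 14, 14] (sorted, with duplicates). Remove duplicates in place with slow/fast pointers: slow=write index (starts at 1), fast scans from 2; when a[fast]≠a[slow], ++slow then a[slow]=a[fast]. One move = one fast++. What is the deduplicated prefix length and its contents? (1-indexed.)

length 7; prefix = [4, 5, 7, 9, 10, 12, 14]

(s=1,f=2) a[fast]=4=a[slow] dup → fast++
(s=1,f=3) a[fast]=5≠a[slow]=4 write a[2]=5 → slow++,fast++
(s=2,f=4) a[fast]=7≠a[slow]=5 write a[3]=7 → slow++,fast++
(s=3,f=5) a[fast]=7=a[slow] dup → fast++
(s=3,f=6) a[fast]=7=a[slow] dup → fast++
(s=3,f=7) a[fast]=9≠a[slow]=7 write a[4]=9 → slow++,fast++
(s=4,f=8) a[fast]=10≠a[slow]=9 write a[5]=10 → slow++,fast++
(s=5,f=9) a[fast]=12≠a[slow]=10 write a[6]=12 → slow++,fast++
(s=6,f=10) a[fast]=12=a[slow] dup → fast++
(s=6,f=11) a[fast]=12=a[slow] dup → fast++
(s=6,f=12) a[fast]=14≠a[slow]=12 write a[7]=14 → slow++,fast++
(s=7,f=13) a[fast]=14=a[slow] dup → fast++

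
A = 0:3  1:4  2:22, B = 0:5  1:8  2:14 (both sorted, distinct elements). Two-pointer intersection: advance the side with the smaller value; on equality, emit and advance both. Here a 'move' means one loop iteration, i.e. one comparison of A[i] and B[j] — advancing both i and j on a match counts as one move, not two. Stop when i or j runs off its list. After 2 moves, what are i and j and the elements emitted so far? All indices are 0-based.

i=0 j=0: 3<5, i++
i=1 j=0: 4<5, i++

i=2, j=0, emitted=[]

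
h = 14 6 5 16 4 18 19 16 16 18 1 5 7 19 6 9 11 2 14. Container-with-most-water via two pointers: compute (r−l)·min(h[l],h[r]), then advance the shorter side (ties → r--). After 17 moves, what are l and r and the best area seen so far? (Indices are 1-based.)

[1,19] min(14,14)*18=252 best=252 * → r--
[1,18] min(14,2)*17=34 best=252 → r--
[1,17] min(14,11)*16=176 best=252 → r--
[1,16] min(14,9)*15=135 best=252 → r--
[1,15] min(14,6)*14=84 best=252 → r--
[1,14] min(14,19)*13=182 best=252 → l++
[2,14] min(6,19)*12=72 best=252 → l++
[3,14] min(5,19)*11=55 best=252 → l++
[4,14] min(16,19)*10=160 best=252 → l++
[5,14] min(4,19)*9=36 best=252 → l++
[6,14] min(18,19)*8=144 best=252 → l++
[7,14] min(19,19)*7=133 best=252 → r--
[7,13] min(19,7)*6=42 best=252 → r--
[7,12] min(19,5)*5=25 best=252 → r--
[7,11] min(19,1)*4=4 best=252 → r--
[7,10] min(19,18)*3=54 best=252 → r--
[7,9] min(19,16)*2=32 best=252 → r--

l=7, r=8, best area=252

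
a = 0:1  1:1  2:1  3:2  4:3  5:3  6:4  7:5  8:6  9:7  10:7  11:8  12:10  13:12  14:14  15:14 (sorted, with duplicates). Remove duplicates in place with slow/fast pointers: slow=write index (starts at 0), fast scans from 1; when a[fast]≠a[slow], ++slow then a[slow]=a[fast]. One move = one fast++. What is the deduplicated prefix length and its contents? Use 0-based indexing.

(s=0,f=1) a[fast]=1=a[slow] dup → fast++
(s=0,f=2) a[fast]=1=a[slow] dup → fast++
(s=0,f=3) a[fast]=2≠a[slow]=1 write a[1]=2 → slow++,fast++
(s=1,f=4) a[fast]=3≠a[slow]=2 write a[2]=3 → slow++,fast++
(s=2,f=5) a[fast]=3=a[slow] dup → fast++
(s=2,f=6) a[fast]=4≠a[slow]=3 write a[3]=4 → slow++,fast++
(s=3,f=7) a[fast]=5≠a[slow]=4 write a[4]=5 → slow++,fast++
(s=4,f=8) a[fast]=6≠a[slow]=5 write a[5]=6 → slow++,fast++
(s=5,f=9) a[fast]=7≠a[slow]=6 write a[6]=7 → slow++,fast++
(s=6,f=10) a[fast]=7=a[slow] dup → fast++
(s=6,f=11) a[fast]=8≠a[slow]=7 write a[7]=8 → slow++,fast++
(s=7,f=12) a[fast]=10≠a[slow]=8 write a[8]=10 → slow++,fast++
(s=8,f=13) a[fast]=12≠a[slow]=10 write a[9]=12 → slow++,fast++
(s=9,f=14) a[fast]=14≠a[slow]=12 write a[10]=14 → slow++,fast++
(s=10,f=15) a[fast]=14=a[slow] dup → fast++

length 11; prefix = [1, 2, 3, 4, 5, 6, 7, 8, 10, 12, 14]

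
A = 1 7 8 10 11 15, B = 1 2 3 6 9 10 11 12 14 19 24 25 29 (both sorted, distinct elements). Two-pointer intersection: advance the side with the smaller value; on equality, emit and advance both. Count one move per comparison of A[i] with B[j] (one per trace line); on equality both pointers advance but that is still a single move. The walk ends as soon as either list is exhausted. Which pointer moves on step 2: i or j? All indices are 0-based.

j

i=0 j=0: 1==1 emit, i++,j++
i=1 j=1: 7>2, j++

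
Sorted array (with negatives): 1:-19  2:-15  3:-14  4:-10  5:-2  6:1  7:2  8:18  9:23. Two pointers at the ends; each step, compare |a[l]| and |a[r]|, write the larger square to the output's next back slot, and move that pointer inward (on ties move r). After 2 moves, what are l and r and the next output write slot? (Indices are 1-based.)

[1,9] |-19|<=|23| out[9]=529 → r--
[1,8] |-19|>|18| out[8]=361 → l++

l=2, r=8, next write slot=7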